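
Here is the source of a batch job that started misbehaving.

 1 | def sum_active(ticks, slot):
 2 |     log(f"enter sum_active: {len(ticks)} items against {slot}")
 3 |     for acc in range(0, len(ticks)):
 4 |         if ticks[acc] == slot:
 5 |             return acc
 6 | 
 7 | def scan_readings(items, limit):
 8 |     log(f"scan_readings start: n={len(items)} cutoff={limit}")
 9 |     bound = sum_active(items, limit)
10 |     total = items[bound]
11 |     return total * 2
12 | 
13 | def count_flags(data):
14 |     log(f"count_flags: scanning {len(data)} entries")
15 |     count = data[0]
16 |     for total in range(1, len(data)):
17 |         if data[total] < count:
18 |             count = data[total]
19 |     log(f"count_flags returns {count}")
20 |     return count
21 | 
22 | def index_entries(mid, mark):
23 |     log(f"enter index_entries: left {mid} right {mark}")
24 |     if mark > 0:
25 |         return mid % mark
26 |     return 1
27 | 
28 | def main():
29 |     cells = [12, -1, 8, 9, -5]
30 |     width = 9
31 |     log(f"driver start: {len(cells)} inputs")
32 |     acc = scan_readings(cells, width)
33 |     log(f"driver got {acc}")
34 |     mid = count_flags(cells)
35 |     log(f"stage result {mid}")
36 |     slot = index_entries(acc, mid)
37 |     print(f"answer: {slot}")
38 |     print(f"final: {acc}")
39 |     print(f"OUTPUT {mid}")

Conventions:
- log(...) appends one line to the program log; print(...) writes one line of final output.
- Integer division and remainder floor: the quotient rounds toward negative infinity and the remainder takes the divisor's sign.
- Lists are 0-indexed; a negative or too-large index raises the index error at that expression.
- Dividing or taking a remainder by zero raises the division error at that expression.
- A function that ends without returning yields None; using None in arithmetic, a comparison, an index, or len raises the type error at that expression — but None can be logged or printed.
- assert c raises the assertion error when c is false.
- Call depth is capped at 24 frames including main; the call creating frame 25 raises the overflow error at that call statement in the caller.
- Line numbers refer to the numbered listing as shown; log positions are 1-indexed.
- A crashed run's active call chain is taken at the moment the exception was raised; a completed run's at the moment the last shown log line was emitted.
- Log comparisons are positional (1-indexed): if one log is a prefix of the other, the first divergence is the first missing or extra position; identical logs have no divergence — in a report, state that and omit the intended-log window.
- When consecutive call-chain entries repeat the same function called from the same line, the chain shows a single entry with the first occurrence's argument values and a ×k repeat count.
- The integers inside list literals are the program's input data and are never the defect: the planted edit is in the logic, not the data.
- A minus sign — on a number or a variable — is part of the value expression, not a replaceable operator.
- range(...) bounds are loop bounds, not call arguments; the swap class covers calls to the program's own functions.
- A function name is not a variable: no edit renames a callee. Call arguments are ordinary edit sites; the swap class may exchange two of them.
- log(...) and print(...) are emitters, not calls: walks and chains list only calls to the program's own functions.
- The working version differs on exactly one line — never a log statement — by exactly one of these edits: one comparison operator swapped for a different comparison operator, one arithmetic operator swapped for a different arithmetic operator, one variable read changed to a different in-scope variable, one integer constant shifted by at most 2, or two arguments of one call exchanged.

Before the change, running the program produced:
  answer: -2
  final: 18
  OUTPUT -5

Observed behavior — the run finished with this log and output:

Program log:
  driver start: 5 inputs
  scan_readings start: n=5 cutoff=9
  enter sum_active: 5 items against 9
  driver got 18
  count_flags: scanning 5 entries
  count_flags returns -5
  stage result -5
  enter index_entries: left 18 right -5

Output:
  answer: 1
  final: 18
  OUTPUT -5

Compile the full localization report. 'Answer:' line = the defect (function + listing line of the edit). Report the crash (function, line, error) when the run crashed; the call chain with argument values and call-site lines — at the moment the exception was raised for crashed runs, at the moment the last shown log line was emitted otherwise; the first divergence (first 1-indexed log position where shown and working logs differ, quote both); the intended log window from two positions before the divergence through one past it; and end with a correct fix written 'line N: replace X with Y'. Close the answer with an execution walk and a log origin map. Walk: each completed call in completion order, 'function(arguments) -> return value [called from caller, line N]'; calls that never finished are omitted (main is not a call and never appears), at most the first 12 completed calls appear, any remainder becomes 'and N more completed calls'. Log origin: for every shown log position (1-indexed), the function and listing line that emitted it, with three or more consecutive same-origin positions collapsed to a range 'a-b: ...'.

Answer: the defect is in index_entries at line 24.
Core observation: Log streams are identical — the defect surfaces only in the printed output.
Call chain: main -> index_entries(18, -5) (called at line 36).
First divergence: none; the two logs match at every position.
Execution walk:
  sum_active([12, -1, 8, 9, -5], 9) -> 3  [called from scan_readings, line 9]
  scan_readings([12, -1, 8, 9, -5], 9) -> 18  [called from main, line 32]
  count_flags([12, -1, 8, 9, -5]) -> -5  [called from main, line 34]
  index_entries(18, -5) -> 1  [called from main, line 36]
Log origins:
  1: from main, line 31
  2: from scan_readings, line 8
  3: from sum_active, line 2
  4: from main, line 33
  5: from count_flags, line 14
  6: from count_flags, line 19
  7: from main, line 35
  8: from index_entries, line 23
A correct fix: line 24: replace `>` with `!=`.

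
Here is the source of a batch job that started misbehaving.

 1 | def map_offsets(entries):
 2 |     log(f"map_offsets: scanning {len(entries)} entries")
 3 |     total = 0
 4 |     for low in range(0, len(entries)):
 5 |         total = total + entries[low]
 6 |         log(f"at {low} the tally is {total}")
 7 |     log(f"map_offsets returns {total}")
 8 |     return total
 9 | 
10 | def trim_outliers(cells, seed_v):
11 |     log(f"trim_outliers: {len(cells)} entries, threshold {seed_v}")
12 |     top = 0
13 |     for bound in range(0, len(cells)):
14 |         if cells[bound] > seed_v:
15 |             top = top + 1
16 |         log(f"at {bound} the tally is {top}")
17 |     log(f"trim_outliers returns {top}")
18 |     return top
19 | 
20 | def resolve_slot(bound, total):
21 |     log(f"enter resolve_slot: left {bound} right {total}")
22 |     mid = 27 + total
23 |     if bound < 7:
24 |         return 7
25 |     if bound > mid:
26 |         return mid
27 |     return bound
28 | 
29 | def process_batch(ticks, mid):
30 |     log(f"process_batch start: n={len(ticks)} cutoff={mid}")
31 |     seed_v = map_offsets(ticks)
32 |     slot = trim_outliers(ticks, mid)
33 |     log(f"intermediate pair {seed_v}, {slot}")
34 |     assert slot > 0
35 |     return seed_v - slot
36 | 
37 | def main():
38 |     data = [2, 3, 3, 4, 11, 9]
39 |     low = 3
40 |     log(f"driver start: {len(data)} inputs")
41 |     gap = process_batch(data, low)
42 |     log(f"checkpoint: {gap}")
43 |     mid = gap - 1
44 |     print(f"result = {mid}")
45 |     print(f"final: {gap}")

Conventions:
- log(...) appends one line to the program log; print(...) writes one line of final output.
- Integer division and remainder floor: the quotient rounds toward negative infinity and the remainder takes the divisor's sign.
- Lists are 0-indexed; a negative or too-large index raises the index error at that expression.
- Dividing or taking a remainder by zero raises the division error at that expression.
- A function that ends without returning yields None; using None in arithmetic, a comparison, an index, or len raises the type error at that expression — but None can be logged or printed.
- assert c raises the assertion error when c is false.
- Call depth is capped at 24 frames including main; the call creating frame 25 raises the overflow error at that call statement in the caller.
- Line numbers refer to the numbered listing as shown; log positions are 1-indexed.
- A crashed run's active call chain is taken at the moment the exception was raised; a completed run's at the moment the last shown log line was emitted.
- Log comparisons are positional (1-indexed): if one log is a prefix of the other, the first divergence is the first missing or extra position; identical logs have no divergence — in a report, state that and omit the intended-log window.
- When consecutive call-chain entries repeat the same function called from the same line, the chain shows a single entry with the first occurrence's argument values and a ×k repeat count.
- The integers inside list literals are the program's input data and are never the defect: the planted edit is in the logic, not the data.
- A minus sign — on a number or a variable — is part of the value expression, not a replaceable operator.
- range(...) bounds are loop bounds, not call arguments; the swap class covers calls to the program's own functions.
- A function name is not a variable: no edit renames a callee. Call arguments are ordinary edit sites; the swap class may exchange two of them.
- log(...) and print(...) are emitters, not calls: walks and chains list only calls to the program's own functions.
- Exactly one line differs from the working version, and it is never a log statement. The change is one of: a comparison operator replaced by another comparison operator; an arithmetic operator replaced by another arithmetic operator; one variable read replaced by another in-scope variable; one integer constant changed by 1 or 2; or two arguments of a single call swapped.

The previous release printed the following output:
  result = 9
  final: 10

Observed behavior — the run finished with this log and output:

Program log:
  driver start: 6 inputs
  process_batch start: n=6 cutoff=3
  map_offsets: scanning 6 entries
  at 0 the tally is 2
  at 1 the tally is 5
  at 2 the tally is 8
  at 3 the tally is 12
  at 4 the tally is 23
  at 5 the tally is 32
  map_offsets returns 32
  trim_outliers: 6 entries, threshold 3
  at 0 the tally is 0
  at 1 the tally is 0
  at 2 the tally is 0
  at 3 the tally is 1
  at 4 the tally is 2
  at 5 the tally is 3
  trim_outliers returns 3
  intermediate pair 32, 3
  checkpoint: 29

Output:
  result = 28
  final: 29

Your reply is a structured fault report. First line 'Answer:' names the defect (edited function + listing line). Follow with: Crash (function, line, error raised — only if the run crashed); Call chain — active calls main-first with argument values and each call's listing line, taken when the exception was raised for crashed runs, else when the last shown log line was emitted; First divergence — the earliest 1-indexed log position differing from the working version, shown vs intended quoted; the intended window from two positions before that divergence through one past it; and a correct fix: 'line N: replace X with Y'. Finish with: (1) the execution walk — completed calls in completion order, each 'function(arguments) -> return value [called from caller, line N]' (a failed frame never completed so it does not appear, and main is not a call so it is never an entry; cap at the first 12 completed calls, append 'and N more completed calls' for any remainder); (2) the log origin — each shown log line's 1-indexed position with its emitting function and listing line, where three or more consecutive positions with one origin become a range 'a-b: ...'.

Answer: the defect is in process_batch at line 35.
Key fact: The earliest visible damage is log position 20 — 'checkpoint: 29' rather than the intended 'checkpoint: 10'.
Call chain: main.
First divergence: position 20; shown 'checkpoint: 29' vs intended 'checkpoint: 10'.
Intended log window:
  18: trim_outliers returns 3
  19: intermediate pair 32, 3
  20: checkpoint: 10
Execution walk:
  map_offsets([2, 3, 3, 4, 11, 9]) -> 32  [called from process_batch, line 31]
  trim_outliers([2, 3, 3, 4, 11, 9], 3) -> 3  [called from process_batch, line 32]
  process_batch([2, 3, 3, 4, 11, 9], 3) -> 29  [called from main, line 41]
Log line origins:
  1: logged in main at line 40
  2: logged in process_batch at line 30
  3: logged in map_offsets at line 2
  4-9: logged in map_offsets at line 6
  10: logged in map_offsets at line 7
  11: logged in trim_outliers at line 11
  12-17: logged in trim_outliers at line 16
  18: logged in trim_outliers at line 17
  19: logged in process_batch at line 33
  20: logged in main at line 42
A correct fix: line 35: replace `-` with `//`.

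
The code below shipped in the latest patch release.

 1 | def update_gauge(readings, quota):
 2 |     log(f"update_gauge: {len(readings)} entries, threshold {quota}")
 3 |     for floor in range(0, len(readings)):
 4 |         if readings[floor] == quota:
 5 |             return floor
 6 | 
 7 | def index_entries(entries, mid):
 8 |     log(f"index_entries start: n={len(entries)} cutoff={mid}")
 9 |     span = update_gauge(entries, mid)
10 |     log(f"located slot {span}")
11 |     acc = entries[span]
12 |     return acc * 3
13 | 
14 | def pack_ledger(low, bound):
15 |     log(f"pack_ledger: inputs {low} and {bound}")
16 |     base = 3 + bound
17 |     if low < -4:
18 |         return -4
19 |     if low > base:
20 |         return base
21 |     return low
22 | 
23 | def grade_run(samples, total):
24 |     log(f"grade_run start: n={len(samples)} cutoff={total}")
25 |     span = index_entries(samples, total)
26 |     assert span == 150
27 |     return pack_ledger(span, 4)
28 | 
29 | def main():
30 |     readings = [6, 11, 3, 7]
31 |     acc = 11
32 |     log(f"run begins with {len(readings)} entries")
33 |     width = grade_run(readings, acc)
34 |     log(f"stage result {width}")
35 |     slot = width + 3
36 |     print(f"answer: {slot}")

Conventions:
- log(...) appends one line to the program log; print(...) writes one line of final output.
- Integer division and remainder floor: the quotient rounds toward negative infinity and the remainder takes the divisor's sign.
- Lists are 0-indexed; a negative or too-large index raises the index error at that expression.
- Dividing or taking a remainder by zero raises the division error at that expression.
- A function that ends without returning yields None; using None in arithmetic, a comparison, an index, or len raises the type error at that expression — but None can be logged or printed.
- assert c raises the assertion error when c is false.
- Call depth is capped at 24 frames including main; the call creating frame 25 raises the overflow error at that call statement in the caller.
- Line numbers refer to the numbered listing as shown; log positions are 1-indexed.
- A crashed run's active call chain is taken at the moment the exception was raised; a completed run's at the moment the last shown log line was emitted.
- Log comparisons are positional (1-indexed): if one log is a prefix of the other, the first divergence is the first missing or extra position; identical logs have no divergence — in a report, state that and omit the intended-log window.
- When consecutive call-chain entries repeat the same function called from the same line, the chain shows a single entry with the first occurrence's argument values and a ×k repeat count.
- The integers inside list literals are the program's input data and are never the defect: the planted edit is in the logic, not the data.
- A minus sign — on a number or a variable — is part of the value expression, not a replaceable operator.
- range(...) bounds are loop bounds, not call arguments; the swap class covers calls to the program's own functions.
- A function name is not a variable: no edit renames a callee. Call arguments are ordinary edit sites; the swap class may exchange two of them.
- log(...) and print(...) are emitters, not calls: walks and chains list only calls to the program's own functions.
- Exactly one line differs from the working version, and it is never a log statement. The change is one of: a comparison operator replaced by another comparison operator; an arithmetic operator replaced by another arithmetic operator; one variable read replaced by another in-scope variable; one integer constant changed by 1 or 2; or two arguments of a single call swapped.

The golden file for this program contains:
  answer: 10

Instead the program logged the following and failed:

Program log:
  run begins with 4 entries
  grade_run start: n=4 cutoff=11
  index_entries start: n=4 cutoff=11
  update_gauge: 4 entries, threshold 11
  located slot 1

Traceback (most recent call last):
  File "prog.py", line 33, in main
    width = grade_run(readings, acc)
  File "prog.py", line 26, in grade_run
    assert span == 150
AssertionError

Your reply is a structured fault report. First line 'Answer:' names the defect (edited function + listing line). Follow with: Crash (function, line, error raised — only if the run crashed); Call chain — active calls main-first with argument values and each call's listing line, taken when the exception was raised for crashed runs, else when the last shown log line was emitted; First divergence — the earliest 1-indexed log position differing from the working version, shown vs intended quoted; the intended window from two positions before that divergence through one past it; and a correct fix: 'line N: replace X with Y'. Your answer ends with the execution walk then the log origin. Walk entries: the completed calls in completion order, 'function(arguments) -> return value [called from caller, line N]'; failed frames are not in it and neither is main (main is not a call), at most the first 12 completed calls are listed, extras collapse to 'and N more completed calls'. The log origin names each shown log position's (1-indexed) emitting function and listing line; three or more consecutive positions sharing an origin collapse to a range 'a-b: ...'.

Answer: the defect is in grade_run at line 26.
The tell: The shown log is a 5-line prefix of the intended one, whose next entry is 'pack_ledger: inputs 33 and 4'.
Crash: grade_run, line 26, AssertionError.
Call chain: main -> grade_run([6, 11, 3, 7], 11) (called at line 33).
First divergence: position 6 — the faulty run's log ends after 5 lines; the working version continues with 'pack_ledger: inputs 33 and 4'.
Intended log window:
  4: update_gauge: 4 entries, threshold 11
  5: located slot 1
  6: pack_ledger: inputs 33 and 4
  7: stage result 7
Execution walk:
  update_gauge([6, 11, 3, 7], 11) -> 1  [called from index_entries, line 9]
  index_entries([6, 11, 3, 7], 11) -> 33  [called from grade_run, line 25]
Log origin:
  1: emitted by main (line 32)
  2: emitted by grade_run (line 24)
  3: emitted by index_entries (line 8)
  4: emitted by update_gauge (line 2)
  5: emitted by index_entries (line 10)
A correct fix: line 26: replace `==` with `<=`.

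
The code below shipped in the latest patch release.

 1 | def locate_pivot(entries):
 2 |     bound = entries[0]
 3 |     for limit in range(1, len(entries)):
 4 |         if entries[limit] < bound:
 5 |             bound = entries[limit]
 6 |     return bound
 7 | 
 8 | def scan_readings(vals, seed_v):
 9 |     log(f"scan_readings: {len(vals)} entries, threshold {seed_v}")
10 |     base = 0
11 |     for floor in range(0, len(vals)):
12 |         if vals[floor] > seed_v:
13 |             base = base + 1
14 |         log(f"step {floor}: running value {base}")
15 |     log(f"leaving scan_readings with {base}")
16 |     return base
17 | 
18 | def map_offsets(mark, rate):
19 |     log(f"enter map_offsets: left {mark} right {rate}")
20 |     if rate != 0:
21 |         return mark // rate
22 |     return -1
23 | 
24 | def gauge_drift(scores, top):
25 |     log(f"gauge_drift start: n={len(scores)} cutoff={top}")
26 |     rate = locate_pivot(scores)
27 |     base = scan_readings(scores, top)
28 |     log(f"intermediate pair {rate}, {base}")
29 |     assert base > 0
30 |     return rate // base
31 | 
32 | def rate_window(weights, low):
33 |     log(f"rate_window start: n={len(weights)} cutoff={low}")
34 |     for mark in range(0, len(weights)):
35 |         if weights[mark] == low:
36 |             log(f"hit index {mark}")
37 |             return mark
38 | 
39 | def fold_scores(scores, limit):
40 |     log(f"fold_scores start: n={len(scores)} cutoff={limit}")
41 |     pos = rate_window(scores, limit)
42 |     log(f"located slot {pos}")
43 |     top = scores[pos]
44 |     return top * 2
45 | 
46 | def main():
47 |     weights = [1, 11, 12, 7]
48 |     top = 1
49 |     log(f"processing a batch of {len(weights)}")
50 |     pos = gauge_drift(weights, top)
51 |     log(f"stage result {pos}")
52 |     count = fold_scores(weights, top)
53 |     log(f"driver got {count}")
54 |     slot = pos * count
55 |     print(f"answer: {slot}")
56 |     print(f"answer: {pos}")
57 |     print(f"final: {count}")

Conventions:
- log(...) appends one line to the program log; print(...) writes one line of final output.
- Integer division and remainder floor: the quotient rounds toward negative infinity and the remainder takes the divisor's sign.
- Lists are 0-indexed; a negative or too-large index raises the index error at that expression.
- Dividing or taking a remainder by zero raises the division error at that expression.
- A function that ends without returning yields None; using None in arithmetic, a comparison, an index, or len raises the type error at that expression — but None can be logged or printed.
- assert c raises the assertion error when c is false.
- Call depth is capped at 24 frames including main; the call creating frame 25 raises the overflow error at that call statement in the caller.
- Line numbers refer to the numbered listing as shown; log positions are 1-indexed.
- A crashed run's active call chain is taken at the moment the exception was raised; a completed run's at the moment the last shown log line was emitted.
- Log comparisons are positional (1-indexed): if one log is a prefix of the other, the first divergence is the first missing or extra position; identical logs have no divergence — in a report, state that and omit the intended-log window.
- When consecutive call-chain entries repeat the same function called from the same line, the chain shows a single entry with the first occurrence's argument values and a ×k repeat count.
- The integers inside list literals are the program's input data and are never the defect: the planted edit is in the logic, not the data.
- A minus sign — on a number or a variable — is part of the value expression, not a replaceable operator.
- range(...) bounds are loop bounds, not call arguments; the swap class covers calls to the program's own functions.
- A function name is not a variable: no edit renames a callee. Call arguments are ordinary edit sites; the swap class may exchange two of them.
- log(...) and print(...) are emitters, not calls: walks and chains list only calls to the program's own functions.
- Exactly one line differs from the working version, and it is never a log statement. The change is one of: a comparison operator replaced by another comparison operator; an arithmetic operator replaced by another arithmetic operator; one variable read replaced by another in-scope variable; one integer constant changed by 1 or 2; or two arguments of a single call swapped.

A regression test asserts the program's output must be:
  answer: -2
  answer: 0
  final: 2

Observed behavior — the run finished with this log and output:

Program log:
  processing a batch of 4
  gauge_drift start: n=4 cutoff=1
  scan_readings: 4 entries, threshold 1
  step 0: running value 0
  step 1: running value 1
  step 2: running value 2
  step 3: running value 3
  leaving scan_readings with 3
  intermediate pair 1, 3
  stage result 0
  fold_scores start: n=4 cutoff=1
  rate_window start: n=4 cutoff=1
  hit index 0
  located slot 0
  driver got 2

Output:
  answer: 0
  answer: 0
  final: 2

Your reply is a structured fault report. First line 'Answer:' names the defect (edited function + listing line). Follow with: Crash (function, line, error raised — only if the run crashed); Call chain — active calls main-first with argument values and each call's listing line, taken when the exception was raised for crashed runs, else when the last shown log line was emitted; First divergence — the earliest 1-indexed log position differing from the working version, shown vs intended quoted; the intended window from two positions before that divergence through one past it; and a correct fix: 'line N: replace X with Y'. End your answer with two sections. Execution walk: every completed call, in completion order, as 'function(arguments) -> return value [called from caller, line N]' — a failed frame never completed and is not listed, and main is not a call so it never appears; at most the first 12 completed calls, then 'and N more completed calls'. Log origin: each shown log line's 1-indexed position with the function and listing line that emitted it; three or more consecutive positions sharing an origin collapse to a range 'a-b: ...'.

Answer: the defect is in main at line 54.
Key observation: The logs agree in full; only the final output differs.
Call chain: main.
First divergence: none — the logs agree in full.
Execution walk:
  locate_pivot([1, 11, 12, 7]) -> 1  [called from gauge_drift, line 26]
  scan_readings([1, 11, 12, 7], 1) -> 3  [called from gauge_drift, line 27]
  gauge_drift([1, 11, 12, 7], 1) -> 0  [called from main, line 50]
  rate_window([1, 11, 12, 7], 1) -> 0  [called from fold_scores, line 41]
  fold_scores([1, 11, 12, 7], 1) -> 2  [called from main, line 52]
Log origin:
  1: logged in main at line 49
  2: logged in gauge_drift at line 25
  3: logged in scan_readings at line 9
  4-7: logged in scan_readings at line 14
  8: logged in scan_readings at line 15
  9: logged in gauge_drift at line 28
  10: logged in main at line 51
  11: logged in fold_scores at line 40
  12: logged in rate_window at line 33
  13: logged in rate_window at line 36
  14: logged in fold_scores at line 42
  15: logged in main at line 53
A correct fix: line 54: replace `*` with `-`.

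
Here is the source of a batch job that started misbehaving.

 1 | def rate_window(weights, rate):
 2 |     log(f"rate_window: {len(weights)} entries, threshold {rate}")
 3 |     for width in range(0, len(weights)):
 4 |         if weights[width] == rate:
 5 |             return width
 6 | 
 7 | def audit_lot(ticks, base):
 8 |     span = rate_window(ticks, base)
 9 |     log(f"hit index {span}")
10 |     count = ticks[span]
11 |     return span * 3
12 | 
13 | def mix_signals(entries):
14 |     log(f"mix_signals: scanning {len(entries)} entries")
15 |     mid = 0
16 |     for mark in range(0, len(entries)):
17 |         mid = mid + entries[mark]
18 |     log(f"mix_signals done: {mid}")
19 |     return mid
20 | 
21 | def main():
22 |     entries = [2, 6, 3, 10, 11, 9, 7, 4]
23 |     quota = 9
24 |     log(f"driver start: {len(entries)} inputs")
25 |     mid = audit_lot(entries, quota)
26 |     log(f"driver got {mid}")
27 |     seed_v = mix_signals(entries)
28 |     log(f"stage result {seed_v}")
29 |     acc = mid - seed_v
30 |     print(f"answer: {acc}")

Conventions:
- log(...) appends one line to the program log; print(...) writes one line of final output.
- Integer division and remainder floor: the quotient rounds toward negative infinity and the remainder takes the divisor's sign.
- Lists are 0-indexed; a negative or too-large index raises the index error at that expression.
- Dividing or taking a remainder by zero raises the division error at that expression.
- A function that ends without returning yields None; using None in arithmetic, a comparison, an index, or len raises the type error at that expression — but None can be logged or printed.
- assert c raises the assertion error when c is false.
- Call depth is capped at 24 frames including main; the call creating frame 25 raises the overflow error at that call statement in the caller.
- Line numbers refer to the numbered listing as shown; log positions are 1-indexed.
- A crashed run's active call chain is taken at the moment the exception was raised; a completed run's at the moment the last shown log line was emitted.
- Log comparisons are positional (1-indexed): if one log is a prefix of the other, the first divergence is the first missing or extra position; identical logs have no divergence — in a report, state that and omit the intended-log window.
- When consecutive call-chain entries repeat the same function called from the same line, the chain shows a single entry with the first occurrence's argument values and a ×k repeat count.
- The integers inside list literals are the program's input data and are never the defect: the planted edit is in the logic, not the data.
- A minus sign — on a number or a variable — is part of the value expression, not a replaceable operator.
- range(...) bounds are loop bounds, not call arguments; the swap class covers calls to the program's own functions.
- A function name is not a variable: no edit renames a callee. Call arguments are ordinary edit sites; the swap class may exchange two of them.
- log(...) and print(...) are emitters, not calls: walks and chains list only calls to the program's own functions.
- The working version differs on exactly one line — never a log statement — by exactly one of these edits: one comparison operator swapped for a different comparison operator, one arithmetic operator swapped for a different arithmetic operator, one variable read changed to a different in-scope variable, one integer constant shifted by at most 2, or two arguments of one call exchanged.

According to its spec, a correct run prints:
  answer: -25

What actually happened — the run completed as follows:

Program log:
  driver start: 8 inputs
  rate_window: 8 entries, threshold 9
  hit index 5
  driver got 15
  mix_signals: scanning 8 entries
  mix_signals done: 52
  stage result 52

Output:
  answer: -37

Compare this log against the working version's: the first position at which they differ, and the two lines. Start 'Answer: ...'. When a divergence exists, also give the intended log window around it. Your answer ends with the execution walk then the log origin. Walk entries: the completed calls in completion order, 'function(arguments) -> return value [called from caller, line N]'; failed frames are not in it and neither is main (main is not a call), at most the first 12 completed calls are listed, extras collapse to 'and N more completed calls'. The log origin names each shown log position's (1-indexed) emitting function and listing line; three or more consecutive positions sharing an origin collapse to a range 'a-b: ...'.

Answer: position 4 — shown 'driver got 15', intended 'driver got 27'.
Intended log window:
  2: rate_window: 8 entries, threshold 9
  3: hit index 5
  4: driver got 27
  5: mix_signals: scanning 8 entries
Execution walk:
  rate_window([2, 6, 3, 10, 11, 9, 7, 4], 9) -> 5  [called from audit_lot, line 8]
  audit_lot([2, 6, 3, 10, 11, 9, 7, 4], 9) -> 15  [called from main, line 25]
  mix_signals([2, 6, 3, 10, 11, 9, 7, 4]) -> 52  [called from main, line 27]
Log origins:
  1: emitted by main (line 24)
  2: emitted by rate_window (line 2)
  3: emitted by audit_lot (line 9)
  4: emitted by main (line 26)
  5: emitted by mix_signals (line 14)
  6: emitted by mix_signals (line 18)
  7: emitted by main (line 28)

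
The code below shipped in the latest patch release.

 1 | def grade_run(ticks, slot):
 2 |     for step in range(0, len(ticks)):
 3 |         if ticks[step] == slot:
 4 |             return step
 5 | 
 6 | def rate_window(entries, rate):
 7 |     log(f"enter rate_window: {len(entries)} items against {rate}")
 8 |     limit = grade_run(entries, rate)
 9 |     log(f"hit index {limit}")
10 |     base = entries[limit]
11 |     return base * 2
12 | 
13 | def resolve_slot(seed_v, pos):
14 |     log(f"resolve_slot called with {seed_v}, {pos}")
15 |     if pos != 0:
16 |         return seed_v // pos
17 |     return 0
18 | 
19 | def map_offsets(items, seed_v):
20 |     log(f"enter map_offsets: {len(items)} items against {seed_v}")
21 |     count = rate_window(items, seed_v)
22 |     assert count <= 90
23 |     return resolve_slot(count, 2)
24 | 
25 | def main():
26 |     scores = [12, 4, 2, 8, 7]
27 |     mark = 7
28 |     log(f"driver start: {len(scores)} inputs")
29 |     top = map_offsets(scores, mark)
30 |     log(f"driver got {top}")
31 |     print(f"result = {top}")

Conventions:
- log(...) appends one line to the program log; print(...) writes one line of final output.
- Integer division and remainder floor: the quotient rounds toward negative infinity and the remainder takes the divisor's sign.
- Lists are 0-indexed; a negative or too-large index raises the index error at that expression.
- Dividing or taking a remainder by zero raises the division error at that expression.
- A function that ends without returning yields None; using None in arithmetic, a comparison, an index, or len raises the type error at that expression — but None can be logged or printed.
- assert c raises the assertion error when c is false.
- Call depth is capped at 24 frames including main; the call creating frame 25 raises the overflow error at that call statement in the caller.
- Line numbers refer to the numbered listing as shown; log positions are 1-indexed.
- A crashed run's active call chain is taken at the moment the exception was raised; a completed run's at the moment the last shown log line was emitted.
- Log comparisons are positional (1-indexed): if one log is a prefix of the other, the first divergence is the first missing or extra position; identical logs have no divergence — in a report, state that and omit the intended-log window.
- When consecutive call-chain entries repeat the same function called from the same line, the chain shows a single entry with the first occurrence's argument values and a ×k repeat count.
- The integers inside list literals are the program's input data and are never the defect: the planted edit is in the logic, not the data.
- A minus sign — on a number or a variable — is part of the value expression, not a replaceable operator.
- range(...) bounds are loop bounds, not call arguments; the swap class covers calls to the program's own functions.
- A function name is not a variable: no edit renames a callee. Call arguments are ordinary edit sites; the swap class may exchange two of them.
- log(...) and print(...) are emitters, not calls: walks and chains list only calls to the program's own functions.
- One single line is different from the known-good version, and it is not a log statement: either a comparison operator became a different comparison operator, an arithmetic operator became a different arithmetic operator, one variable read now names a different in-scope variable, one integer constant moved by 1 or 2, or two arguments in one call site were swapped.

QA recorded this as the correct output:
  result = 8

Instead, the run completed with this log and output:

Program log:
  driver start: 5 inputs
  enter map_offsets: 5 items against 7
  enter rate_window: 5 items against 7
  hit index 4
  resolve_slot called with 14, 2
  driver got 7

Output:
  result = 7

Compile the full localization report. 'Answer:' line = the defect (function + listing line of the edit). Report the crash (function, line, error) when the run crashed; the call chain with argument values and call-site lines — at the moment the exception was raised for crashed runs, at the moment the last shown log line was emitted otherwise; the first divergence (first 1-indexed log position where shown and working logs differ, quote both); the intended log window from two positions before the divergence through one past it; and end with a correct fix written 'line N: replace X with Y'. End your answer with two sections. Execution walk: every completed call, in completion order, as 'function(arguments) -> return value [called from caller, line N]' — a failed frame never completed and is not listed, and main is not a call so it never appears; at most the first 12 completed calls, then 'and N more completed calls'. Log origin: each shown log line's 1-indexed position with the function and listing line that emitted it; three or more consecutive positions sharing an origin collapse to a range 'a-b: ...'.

Answer: the defect is in main at line 27.
Key observation: The earliest visible damage is log position 2 — 'enter map_offsets: 5 items against 7' rather than the intended 'enter map_offsets: 5 items against 8'.
Call chain: main.
First divergence: position 2 — shown 'enter map_offsets: 5 items against 7', intended 'enter map_offsets: 5 items against 8'.
Intended log window:
  1: driver start: 5 inputs
  2: enter map_offsets: 5 items against 8
  3: enter rate_window: 5 items against 8
Execution walk:
  grade_run([12, 4, 2, 8, 7], 7) -> 4  [called from rate_window, line 8]
  rate_window([12, 4, 2, 8, 7], 7) -> 14  [called from map_offsets, line 21]
  resolve_slot(14, 2) -> 7  [called from map_offsets, line 23]
  map_offsets([12, 4, 2, 8, 7], 7) -> 7  [called from main, line 29]
Log origin:
  1: emitted by main (line 28)
  2: emitted by map_offsets (line 20)
  3: emitted by rate_window (line 7)
  4: emitted by rate_window (line 9)
  5: emitted by resolve_slot (line 14)
  6: emitted by main (line 30)
A correct fix: line 27: replace `7` with `8`.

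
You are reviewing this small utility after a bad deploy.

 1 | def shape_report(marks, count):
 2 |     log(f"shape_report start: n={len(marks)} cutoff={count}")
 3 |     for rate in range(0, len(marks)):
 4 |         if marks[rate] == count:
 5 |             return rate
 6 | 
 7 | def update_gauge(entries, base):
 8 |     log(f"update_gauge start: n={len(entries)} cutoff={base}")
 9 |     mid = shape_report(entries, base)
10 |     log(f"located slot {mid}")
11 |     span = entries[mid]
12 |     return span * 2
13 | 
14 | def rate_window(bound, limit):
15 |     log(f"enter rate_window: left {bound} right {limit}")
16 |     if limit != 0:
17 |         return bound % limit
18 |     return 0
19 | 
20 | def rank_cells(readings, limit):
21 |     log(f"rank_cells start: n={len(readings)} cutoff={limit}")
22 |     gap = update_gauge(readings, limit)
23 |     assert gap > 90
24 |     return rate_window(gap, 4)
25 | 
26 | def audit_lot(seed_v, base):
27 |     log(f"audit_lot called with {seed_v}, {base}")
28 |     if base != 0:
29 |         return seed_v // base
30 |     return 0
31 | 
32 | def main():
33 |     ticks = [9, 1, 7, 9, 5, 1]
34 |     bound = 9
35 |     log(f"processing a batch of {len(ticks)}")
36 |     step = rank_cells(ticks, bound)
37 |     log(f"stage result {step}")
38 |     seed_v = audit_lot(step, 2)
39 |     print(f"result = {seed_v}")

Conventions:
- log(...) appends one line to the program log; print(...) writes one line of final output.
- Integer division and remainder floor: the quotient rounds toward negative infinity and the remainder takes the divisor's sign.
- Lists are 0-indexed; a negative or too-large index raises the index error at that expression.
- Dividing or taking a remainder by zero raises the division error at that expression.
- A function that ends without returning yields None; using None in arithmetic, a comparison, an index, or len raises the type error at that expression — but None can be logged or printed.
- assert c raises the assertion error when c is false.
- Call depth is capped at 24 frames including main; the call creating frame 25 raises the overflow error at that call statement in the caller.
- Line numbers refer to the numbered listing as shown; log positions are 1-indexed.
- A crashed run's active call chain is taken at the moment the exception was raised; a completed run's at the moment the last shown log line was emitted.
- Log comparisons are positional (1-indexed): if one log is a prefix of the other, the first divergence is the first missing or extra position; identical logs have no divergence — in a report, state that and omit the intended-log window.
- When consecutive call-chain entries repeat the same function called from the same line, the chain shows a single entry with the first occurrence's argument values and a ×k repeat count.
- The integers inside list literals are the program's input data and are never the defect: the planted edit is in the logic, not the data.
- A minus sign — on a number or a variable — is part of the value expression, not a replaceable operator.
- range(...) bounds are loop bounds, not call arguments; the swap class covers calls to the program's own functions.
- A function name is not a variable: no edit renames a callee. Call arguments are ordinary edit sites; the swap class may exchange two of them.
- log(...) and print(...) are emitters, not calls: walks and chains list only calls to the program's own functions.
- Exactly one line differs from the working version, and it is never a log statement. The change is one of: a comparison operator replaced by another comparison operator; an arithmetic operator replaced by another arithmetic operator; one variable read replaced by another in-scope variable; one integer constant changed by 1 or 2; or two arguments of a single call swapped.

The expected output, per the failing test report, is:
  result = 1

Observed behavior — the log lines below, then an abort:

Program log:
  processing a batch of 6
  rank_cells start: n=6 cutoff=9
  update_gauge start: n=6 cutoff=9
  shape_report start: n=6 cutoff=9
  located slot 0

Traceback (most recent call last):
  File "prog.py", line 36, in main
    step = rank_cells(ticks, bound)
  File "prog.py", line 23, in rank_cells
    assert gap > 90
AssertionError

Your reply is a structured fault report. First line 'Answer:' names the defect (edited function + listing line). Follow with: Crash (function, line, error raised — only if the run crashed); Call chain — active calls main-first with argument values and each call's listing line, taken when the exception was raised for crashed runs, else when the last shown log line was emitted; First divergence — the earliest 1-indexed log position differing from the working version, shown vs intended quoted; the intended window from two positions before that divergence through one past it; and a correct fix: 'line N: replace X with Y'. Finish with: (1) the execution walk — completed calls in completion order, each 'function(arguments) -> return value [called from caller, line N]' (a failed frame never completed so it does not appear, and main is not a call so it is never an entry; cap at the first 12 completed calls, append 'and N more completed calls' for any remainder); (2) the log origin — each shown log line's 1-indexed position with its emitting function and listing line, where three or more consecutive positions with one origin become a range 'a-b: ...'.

Answer: the defect is in rank_cells at line 23.
The tell: The faulty run's log stops after 5 lines; the working version's next line would be 'enter rate_window: left 18 right 4'.
Crash: rank_cells, line 23, AssertionError.
Call chain: main -> rank_cells([9, 1, 7, 9, 5, 1], 9) (called at line 36).
First divergence: position 6 — after 5 matching lines the faulty run goes silent; intended next line 'enter rate_window: left 18 right 4'.
Intended log window:
  4: shape_report start: n=6 cutoff=9
  5: located slot 0
  6: enter rate_window: left 18 right 4
  7: stage result 2
Execution walk:
  shape_report([9, 1, 7, 9, 5, 1], 9) -> 0  [called from update_gauge, line 9]
  update_gauge([9, 1, 7, 9, 5, 1], 9) -> 18  [called from rank_cells, line 22]
Log origin:
  1: emitted by main (line 35)
  2: emitted by rank_cells (line 21)
  3: emitted by update_gauge (line 8)
  4: emitted by shape_report (line 2)
  5: emitted by update_gauge (line 10)
A correct fix: line 23: replace `>` with `<=`.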